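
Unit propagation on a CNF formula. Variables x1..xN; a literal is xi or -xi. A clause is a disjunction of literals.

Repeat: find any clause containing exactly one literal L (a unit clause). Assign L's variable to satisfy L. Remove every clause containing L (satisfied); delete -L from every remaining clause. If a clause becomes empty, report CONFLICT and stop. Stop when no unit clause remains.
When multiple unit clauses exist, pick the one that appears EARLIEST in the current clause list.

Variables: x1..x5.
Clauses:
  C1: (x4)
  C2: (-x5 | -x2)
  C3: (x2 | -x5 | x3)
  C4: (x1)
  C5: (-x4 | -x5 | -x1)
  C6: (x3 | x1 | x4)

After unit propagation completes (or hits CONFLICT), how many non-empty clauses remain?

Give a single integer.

Answer: 0

Derivation:
unit clause [4] forces x4=T; simplify:
  drop -4 from [-4, -5, -1] -> [-5, -1]
  satisfied 2 clause(s); 4 remain; assigned so far: [4]
unit clause [1] forces x1=T; simplify:
  drop -1 from [-5, -1] -> [-5]
  satisfied 1 clause(s); 3 remain; assigned so far: [1, 4]
unit clause [-5] forces x5=F; simplify:
  satisfied 3 clause(s); 0 remain; assigned so far: [1, 4, 5]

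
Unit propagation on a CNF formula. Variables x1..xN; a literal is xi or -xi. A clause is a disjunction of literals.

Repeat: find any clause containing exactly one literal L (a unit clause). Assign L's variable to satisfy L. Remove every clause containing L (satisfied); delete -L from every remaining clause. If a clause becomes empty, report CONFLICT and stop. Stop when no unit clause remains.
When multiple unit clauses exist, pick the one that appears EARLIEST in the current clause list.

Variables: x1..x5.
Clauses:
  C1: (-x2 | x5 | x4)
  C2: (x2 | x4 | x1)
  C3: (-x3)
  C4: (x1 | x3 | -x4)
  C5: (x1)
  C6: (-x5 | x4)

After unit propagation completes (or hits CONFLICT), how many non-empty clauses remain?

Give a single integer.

unit clause [-3] forces x3=F; simplify:
  drop 3 from [1, 3, -4] -> [1, -4]
  satisfied 1 clause(s); 5 remain; assigned so far: [3]
unit clause [1] forces x1=T; simplify:
  satisfied 3 clause(s); 2 remain; assigned so far: [1, 3]

Answer: 2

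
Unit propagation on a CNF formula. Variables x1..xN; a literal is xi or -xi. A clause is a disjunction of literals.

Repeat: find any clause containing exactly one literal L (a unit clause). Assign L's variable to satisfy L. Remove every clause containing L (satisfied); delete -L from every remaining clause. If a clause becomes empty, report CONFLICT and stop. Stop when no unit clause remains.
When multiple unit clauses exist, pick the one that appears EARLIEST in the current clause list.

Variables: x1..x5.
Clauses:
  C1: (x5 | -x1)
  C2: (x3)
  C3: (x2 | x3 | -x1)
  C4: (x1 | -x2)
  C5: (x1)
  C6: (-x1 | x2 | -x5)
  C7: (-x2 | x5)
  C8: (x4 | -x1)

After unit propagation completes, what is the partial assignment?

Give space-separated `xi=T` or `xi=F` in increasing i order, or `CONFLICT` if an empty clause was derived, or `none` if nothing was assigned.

unit clause [3] forces x3=T; simplify:
  satisfied 2 clause(s); 6 remain; assigned so far: [3]
unit clause [1] forces x1=T; simplify:
  drop -1 from [5, -1] -> [5]
  drop -1 from [-1, 2, -5] -> [2, -5]
  drop -1 from [4, -1] -> [4]
  satisfied 2 clause(s); 4 remain; assigned so far: [1, 3]
unit clause [5] forces x5=T; simplify:
  drop -5 from [2, -5] -> [2]
  satisfied 2 clause(s); 2 remain; assigned so far: [1, 3, 5]
unit clause [2] forces x2=T; simplify:
  satisfied 1 clause(s); 1 remain; assigned so far: [1, 2, 3, 5]
unit clause [4] forces x4=T; simplify:
  satisfied 1 clause(s); 0 remain; assigned so far: [1, 2, 3, 4, 5]

Answer: x1=T x2=T x3=T x4=T x5=T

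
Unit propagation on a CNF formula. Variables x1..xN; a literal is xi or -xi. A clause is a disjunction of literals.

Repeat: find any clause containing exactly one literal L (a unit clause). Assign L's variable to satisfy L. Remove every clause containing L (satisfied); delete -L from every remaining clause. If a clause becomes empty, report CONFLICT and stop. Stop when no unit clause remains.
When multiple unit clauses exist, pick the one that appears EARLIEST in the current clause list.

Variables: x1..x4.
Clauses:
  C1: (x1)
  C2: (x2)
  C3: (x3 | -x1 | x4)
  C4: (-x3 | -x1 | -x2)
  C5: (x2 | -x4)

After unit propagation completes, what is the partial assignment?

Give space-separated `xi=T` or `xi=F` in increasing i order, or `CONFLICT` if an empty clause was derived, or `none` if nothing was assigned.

unit clause [1] forces x1=T; simplify:
  drop -1 from [3, -1, 4] -> [3, 4]
  drop -1 from [-3, -1, -2] -> [-3, -2]
  satisfied 1 clause(s); 4 remain; assigned so far: [1]
unit clause [2] forces x2=T; simplify:
  drop -2 from [-3, -2] -> [-3]
  satisfied 2 clause(s); 2 remain; assigned so far: [1, 2]
unit clause [-3] forces x3=F; simplify:
  drop 3 from [3, 4] -> [4]
  satisfied 1 clause(s); 1 remain; assigned so far: [1, 2, 3]
unit clause [4] forces x4=T; simplify:
  satisfied 1 clause(s); 0 remain; assigned so far: [1, 2, 3, 4]

Answer: x1=T x2=T x3=F x4=T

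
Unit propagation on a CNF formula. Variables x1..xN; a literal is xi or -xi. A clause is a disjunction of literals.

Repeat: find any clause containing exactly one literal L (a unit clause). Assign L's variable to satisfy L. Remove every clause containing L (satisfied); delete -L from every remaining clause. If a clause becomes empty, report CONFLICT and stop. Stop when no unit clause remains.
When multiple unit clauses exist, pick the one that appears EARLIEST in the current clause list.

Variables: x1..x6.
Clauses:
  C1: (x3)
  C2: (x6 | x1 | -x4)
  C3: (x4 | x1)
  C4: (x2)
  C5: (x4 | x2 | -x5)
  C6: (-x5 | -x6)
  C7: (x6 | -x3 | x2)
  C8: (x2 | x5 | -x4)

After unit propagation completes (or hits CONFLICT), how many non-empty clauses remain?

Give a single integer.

Answer: 3

Derivation:
unit clause [3] forces x3=T; simplify:
  drop -3 from [6, -3, 2] -> [6, 2]
  satisfied 1 clause(s); 7 remain; assigned so far: [3]
unit clause [2] forces x2=T; simplify:
  satisfied 4 clause(s); 3 remain; assigned so far: [2, 3]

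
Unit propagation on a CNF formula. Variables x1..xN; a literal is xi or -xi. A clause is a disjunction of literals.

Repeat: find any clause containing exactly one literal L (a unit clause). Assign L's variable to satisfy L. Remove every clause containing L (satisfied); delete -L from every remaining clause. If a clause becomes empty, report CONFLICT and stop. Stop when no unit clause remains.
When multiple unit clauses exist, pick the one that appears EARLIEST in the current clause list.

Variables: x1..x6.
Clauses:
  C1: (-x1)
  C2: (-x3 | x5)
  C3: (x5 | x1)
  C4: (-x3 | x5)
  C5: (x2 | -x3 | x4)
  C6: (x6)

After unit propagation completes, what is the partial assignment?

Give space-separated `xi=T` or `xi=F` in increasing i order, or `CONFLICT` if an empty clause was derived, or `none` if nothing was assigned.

unit clause [-1] forces x1=F; simplify:
  drop 1 from [5, 1] -> [5]
  satisfied 1 clause(s); 5 remain; assigned so far: [1]
unit clause [5] forces x5=T; simplify:
  satisfied 3 clause(s); 2 remain; assigned so far: [1, 5]
unit clause [6] forces x6=T; simplify:
  satisfied 1 clause(s); 1 remain; assigned so far: [1, 5, 6]

Answer: x1=F x5=T x6=T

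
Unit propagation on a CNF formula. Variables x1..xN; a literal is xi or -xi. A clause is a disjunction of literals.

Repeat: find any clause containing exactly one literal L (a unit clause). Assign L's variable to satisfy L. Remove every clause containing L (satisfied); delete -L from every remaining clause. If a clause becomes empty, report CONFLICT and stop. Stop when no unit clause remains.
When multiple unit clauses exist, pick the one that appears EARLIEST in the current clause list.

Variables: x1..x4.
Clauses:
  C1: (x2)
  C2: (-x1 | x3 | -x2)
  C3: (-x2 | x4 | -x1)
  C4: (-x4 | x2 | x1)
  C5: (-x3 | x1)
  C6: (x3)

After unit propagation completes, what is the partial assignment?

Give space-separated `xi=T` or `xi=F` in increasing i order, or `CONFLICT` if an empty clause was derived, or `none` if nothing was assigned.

Answer: x1=T x2=T x3=T x4=T

Derivation:
unit clause [2] forces x2=T; simplify:
  drop -2 from [-1, 3, -2] -> [-1, 3]
  drop -2 from [-2, 4, -1] -> [4, -1]
  satisfied 2 clause(s); 4 remain; assigned so far: [2]
unit clause [3] forces x3=T; simplify:
  drop -3 from [-3, 1] -> [1]
  satisfied 2 clause(s); 2 remain; assigned so far: [2, 3]
unit clause [1] forces x1=T; simplify:
  drop -1 from [4, -1] -> [4]
  satisfied 1 clause(s); 1 remain; assigned so far: [1, 2, 3]
unit clause [4] forces x4=T; simplify:
  satisfied 1 clause(s); 0 remain; assigned so far: [1, 2, 3, 4]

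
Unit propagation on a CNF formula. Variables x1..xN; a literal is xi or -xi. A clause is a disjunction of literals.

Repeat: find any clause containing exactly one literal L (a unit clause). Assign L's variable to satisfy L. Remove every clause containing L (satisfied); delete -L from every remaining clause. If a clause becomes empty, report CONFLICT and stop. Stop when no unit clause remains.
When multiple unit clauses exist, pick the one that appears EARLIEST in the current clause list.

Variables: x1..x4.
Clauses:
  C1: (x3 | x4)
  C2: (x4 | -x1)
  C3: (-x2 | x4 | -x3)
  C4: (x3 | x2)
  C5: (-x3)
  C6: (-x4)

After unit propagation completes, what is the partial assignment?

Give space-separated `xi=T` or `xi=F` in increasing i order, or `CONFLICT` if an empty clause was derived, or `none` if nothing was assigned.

Answer: CONFLICT

Derivation:
unit clause [-3] forces x3=F; simplify:
  drop 3 from [3, 4] -> [4]
  drop 3 from [3, 2] -> [2]
  satisfied 2 clause(s); 4 remain; assigned so far: [3]
unit clause [4] forces x4=T; simplify:
  drop -4 from [-4] -> [] (empty!)
  satisfied 2 clause(s); 2 remain; assigned so far: [3, 4]
CONFLICT (empty clause)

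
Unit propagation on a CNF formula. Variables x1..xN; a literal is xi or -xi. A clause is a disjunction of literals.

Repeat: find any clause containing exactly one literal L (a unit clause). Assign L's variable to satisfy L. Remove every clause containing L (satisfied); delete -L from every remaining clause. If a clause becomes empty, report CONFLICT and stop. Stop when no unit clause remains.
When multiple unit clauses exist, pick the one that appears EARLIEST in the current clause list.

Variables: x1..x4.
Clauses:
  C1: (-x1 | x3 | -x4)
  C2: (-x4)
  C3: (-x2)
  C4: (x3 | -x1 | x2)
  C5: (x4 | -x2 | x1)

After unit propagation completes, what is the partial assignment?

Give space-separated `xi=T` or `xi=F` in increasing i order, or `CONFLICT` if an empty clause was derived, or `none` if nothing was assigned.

Answer: x2=F x4=F

Derivation:
unit clause [-4] forces x4=F; simplify:
  drop 4 from [4, -2, 1] -> [-2, 1]
  satisfied 2 clause(s); 3 remain; assigned so far: [4]
unit clause [-2] forces x2=F; simplify:
  drop 2 from [3, -1, 2] -> [3, -1]
  satisfied 2 clause(s); 1 remain; assigned so far: [2, 4]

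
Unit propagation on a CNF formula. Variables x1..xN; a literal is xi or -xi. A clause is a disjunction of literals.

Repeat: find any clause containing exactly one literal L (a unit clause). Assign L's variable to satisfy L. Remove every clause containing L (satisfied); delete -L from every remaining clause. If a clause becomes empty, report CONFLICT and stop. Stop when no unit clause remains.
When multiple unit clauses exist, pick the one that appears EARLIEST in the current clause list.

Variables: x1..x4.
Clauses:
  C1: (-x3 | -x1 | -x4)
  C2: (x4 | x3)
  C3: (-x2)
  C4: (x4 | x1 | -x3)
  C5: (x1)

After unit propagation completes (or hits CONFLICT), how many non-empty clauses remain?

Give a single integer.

Answer: 2

Derivation:
unit clause [-2] forces x2=F; simplify:
  satisfied 1 clause(s); 4 remain; assigned so far: [2]
unit clause [1] forces x1=T; simplify:
  drop -1 from [-3, -1, -4] -> [-3, -4]
  satisfied 2 clause(s); 2 remain; assigned so far: [1, 2]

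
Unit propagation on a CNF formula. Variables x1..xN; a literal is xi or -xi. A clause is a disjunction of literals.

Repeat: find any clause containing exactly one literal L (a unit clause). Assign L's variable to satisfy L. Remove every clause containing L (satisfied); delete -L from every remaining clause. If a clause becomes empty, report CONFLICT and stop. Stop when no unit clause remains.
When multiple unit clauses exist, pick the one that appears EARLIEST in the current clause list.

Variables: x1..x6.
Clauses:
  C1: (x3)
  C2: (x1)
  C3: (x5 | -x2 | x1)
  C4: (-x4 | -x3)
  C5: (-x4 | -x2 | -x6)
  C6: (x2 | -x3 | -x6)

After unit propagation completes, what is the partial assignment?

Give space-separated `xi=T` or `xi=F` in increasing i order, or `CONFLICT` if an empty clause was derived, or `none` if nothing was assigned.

Answer: x1=T x3=T x4=F

Derivation:
unit clause [3] forces x3=T; simplify:
  drop -3 from [-4, -3] -> [-4]
  drop -3 from [2, -3, -6] -> [2, -6]
  satisfied 1 clause(s); 5 remain; assigned so far: [3]
unit clause [1] forces x1=T; simplify:
  satisfied 2 clause(s); 3 remain; assigned so far: [1, 3]
unit clause [-4] forces x4=F; simplify:
  satisfied 2 clause(s); 1 remain; assigned so far: [1, 3, 4]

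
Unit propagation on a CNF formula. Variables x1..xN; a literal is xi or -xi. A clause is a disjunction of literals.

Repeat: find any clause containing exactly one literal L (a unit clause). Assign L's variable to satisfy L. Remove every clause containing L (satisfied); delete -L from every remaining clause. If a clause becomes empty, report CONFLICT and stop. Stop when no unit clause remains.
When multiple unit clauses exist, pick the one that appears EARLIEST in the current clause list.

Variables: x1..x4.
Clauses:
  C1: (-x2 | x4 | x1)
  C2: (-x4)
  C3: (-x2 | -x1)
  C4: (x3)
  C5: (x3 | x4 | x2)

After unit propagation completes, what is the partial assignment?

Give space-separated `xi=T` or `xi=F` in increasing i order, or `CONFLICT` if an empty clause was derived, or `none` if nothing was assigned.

unit clause [-4] forces x4=F; simplify:
  drop 4 from [-2, 4, 1] -> [-2, 1]
  drop 4 from [3, 4, 2] -> [3, 2]
  satisfied 1 clause(s); 4 remain; assigned so far: [4]
unit clause [3] forces x3=T; simplify:
  satisfied 2 clause(s); 2 remain; assigned so far: [3, 4]

Answer: x3=T x4=F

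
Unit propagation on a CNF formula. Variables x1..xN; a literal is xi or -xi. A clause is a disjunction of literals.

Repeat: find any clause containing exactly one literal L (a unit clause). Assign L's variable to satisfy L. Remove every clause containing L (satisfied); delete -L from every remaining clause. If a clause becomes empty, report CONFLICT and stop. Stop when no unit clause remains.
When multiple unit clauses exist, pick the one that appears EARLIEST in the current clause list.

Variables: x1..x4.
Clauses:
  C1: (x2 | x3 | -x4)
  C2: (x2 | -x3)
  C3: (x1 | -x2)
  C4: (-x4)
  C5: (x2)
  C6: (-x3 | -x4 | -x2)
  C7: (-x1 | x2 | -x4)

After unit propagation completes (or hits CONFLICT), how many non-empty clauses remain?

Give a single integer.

Answer: 0

Derivation:
unit clause [-4] forces x4=F; simplify:
  satisfied 4 clause(s); 3 remain; assigned so far: [4]
unit clause [2] forces x2=T; simplify:
  drop -2 from [1, -2] -> [1]
  satisfied 2 clause(s); 1 remain; assigned so far: [2, 4]
unit clause [1] forces x1=T; simplify:
  satisfied 1 clause(s); 0 remain; assigned so far: [1, 2, 4]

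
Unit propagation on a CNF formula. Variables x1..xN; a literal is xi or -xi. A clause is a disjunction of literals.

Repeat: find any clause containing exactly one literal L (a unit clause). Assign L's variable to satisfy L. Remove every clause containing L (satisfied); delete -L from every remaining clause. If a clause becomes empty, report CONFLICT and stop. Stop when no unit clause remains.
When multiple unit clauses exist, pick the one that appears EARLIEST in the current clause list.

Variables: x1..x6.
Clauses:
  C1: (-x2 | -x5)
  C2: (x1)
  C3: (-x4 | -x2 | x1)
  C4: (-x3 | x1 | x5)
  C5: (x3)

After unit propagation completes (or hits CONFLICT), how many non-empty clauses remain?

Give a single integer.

Answer: 1

Derivation:
unit clause [1] forces x1=T; simplify:
  satisfied 3 clause(s); 2 remain; assigned so far: [1]
unit clause [3] forces x3=T; simplify:
  satisfied 1 clause(s); 1 remain; assigned so far: [1, 3]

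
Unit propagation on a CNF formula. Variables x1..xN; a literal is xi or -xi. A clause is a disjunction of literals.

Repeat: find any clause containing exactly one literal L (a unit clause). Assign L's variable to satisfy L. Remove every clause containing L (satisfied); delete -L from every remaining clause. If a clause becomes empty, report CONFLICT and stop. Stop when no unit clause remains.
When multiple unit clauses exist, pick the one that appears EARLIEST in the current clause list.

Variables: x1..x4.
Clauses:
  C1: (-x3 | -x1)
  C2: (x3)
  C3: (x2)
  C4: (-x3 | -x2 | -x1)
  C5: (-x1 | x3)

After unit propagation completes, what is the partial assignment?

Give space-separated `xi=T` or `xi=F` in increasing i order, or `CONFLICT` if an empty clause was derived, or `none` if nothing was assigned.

Answer: x1=F x2=T x3=T

Derivation:
unit clause [3] forces x3=T; simplify:
  drop -3 from [-3, -1] -> [-1]
  drop -3 from [-3, -2, -1] -> [-2, -1]
  satisfied 2 clause(s); 3 remain; assigned so far: [3]
unit clause [-1] forces x1=F; simplify:
  satisfied 2 clause(s); 1 remain; assigned so far: [1, 3]
unit clause [2] forces x2=T; simplify:
  satisfied 1 clause(s); 0 remain; assigned so far: [1, 2, 3]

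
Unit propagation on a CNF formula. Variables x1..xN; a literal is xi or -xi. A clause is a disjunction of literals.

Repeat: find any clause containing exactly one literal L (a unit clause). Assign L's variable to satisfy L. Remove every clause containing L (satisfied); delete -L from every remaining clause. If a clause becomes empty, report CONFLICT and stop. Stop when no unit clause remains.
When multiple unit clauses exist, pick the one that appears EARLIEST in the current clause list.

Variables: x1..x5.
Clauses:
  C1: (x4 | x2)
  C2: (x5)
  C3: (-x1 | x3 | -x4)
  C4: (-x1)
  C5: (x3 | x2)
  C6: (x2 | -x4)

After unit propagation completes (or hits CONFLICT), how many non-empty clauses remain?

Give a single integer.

Answer: 3

Derivation:
unit clause [5] forces x5=T; simplify:
  satisfied 1 clause(s); 5 remain; assigned so far: [5]
unit clause [-1] forces x1=F; simplify:
  satisfied 2 clause(s); 3 remain; assigned so far: [1, 5]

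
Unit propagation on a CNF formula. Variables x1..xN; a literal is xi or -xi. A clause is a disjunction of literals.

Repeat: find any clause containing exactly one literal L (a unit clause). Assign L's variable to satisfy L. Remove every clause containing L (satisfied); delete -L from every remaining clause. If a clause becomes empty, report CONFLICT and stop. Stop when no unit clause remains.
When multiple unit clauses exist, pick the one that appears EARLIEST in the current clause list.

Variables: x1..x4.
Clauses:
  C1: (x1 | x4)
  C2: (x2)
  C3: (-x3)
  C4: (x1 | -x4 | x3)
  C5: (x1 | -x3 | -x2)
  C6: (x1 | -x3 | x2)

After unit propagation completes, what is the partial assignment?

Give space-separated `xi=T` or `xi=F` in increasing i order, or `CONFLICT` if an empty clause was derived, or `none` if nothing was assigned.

unit clause [2] forces x2=T; simplify:
  drop -2 from [1, -3, -2] -> [1, -3]
  satisfied 2 clause(s); 4 remain; assigned so far: [2]
unit clause [-3] forces x3=F; simplify:
  drop 3 from [1, -4, 3] -> [1, -4]
  satisfied 2 clause(s); 2 remain; assigned so far: [2, 3]

Answer: x2=T x3=F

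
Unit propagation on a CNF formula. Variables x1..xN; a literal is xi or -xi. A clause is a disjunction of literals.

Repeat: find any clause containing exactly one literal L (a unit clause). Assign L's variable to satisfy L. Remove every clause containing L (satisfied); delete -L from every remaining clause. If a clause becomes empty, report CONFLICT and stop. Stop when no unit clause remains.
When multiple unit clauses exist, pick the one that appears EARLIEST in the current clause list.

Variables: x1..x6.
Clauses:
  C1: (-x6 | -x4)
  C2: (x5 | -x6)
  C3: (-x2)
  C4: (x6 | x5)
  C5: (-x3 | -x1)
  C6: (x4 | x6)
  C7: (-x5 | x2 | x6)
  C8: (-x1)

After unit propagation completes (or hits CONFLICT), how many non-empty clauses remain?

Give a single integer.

unit clause [-2] forces x2=F; simplify:
  drop 2 from [-5, 2, 6] -> [-5, 6]
  satisfied 1 clause(s); 7 remain; assigned so far: [2]
unit clause [-1] forces x1=F; simplify:
  satisfied 2 clause(s); 5 remain; assigned so far: [1, 2]

Answer: 5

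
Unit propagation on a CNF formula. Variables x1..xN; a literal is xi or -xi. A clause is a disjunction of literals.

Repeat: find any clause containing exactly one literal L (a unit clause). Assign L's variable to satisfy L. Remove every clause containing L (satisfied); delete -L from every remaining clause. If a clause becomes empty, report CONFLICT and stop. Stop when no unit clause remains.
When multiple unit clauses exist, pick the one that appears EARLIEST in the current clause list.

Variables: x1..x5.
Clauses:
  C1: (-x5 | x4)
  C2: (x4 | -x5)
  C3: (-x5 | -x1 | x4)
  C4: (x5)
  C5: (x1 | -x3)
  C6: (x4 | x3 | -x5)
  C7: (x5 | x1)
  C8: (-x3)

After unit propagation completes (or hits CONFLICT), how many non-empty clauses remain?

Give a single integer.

unit clause [5] forces x5=T; simplify:
  drop -5 from [-5, 4] -> [4]
  drop -5 from [4, -5] -> [4]
  drop -5 from [-5, -1, 4] -> [-1, 4]
  drop -5 from [4, 3, -5] -> [4, 3]
  satisfied 2 clause(s); 6 remain; assigned so far: [5]
unit clause [4] forces x4=T; simplify:
  satisfied 4 clause(s); 2 remain; assigned so far: [4, 5]
unit clause [-3] forces x3=F; simplify:
  satisfied 2 clause(s); 0 remain; assigned so far: [3, 4, 5]

Answer: 0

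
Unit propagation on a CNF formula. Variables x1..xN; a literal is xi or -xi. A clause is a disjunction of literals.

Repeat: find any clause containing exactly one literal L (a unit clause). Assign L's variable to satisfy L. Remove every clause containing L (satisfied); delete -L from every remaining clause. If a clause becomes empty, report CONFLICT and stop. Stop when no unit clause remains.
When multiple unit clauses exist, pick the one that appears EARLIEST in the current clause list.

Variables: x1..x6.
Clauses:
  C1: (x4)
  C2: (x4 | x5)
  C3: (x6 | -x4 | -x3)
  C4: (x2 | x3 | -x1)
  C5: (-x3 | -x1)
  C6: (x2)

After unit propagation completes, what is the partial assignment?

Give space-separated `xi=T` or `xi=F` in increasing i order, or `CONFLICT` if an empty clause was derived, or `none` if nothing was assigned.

Answer: x2=T x4=T

Derivation:
unit clause [4] forces x4=T; simplify:
  drop -4 from [6, -4, -3] -> [6, -3]
  satisfied 2 clause(s); 4 remain; assigned so far: [4]
unit clause [2] forces x2=T; simplify:
  satisfied 2 clause(s); 2 remain; assigned so far: [2, 4]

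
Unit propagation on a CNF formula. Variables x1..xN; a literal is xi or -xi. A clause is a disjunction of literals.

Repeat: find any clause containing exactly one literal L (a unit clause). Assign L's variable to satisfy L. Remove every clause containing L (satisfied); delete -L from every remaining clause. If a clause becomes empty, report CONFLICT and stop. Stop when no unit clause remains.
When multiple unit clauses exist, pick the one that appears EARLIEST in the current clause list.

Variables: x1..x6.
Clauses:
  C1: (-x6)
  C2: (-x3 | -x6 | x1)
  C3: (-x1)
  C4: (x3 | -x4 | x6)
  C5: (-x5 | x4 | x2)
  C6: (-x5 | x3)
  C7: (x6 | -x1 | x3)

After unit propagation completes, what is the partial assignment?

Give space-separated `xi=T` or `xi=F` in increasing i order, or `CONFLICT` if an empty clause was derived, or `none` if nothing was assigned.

unit clause [-6] forces x6=F; simplify:
  drop 6 from [3, -4, 6] -> [3, -4]
  drop 6 from [6, -1, 3] -> [-1, 3]
  satisfied 2 clause(s); 5 remain; assigned so far: [6]
unit clause [-1] forces x1=F; simplify:
  satisfied 2 clause(s); 3 remain; assigned so far: [1, 6]

Answer: x1=F x6=F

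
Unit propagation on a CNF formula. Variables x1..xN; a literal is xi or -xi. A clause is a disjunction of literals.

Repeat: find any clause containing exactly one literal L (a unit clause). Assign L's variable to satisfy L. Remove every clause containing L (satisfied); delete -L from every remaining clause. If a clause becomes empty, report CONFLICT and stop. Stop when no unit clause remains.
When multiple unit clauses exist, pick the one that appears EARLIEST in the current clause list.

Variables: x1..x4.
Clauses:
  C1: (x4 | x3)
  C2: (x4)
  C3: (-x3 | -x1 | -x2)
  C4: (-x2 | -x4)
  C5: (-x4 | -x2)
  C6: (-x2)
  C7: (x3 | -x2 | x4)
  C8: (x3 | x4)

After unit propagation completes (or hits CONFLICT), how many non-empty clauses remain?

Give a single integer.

unit clause [4] forces x4=T; simplify:
  drop -4 from [-2, -4] -> [-2]
  drop -4 from [-4, -2] -> [-2]
  satisfied 4 clause(s); 4 remain; assigned so far: [4]
unit clause [-2] forces x2=F; simplify:
  satisfied 4 clause(s); 0 remain; assigned so far: [2, 4]

Answer: 0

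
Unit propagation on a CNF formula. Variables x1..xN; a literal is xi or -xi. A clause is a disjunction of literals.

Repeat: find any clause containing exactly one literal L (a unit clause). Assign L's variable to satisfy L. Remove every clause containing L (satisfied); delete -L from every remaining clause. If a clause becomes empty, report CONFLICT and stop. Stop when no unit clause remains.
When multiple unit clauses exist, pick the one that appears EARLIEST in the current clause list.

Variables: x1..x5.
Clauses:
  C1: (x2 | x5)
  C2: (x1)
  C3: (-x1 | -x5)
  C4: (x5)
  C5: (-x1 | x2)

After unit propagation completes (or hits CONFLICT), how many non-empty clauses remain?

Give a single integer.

Answer: 2

Derivation:
unit clause [1] forces x1=T; simplify:
  drop -1 from [-1, -5] -> [-5]
  drop -1 from [-1, 2] -> [2]
  satisfied 1 clause(s); 4 remain; assigned so far: [1]
unit clause [-5] forces x5=F; simplify:
  drop 5 from [2, 5] -> [2]
  drop 5 from [5] -> [] (empty!)
  satisfied 1 clause(s); 3 remain; assigned so far: [1, 5]
CONFLICT (empty clause)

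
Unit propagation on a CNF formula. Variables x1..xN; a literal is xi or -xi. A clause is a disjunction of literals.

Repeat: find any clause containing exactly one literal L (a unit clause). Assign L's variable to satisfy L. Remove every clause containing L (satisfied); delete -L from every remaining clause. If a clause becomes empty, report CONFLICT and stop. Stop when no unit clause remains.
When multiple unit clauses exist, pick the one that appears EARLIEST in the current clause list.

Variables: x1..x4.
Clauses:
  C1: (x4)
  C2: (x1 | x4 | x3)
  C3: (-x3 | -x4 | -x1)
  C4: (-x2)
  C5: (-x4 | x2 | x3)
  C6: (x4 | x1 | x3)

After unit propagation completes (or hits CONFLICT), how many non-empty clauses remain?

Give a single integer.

unit clause [4] forces x4=T; simplify:
  drop -4 from [-3, -4, -1] -> [-3, -1]
  drop -4 from [-4, 2, 3] -> [2, 3]
  satisfied 3 clause(s); 3 remain; assigned so far: [4]
unit clause [-2] forces x2=F; simplify:
  drop 2 from [2, 3] -> [3]
  satisfied 1 clause(s); 2 remain; assigned so far: [2, 4]
unit clause [3] forces x3=T; simplify:
  drop -3 from [-3, -1] -> [-1]
  satisfied 1 clause(s); 1 remain; assigned so far: [2, 3, 4]
unit clause [-1] forces x1=F; simplify:
  satisfied 1 clause(s); 0 remain; assigned so far: [1, 2, 3, 4]

Answer: 0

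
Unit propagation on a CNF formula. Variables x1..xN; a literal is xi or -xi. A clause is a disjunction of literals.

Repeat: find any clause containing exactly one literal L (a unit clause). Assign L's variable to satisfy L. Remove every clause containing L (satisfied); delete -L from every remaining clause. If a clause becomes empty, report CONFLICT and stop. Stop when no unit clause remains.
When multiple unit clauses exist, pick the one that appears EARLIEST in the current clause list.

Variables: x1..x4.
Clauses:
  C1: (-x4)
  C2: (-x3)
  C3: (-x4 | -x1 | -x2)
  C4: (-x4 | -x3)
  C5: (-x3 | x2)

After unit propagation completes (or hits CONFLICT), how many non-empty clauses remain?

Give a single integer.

unit clause [-4] forces x4=F; simplify:
  satisfied 3 clause(s); 2 remain; assigned so far: [4]
unit clause [-3] forces x3=F; simplify:
  satisfied 2 clause(s); 0 remain; assigned so far: [3, 4]

Answer: 0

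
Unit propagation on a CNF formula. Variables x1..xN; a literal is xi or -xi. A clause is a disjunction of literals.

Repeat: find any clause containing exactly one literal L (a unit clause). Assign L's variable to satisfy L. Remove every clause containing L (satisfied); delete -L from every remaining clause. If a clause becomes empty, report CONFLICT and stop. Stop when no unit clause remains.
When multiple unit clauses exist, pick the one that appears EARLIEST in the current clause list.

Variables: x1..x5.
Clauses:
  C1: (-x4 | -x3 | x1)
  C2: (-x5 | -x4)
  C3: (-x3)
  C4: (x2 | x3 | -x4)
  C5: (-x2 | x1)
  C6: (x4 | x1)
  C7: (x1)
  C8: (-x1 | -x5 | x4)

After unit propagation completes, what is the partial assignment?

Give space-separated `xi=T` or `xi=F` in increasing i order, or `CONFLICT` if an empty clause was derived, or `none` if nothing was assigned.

unit clause [-3] forces x3=F; simplify:
  drop 3 from [2, 3, -4] -> [2, -4]
  satisfied 2 clause(s); 6 remain; assigned so far: [3]
unit clause [1] forces x1=T; simplify:
  drop -1 from [-1, -5, 4] -> [-5, 4]
  satisfied 3 clause(s); 3 remain; assigned so far: [1, 3]

Answer: x1=T x3=F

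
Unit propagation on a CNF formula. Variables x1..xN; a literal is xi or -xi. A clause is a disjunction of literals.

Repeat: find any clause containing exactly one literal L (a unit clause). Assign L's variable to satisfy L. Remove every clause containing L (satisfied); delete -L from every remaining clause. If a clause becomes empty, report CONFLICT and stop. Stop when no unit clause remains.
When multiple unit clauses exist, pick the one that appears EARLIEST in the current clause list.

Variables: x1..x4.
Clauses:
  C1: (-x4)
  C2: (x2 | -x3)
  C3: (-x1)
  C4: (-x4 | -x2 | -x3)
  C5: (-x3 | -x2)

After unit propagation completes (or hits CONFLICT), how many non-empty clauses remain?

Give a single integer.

unit clause [-4] forces x4=F; simplify:
  satisfied 2 clause(s); 3 remain; assigned so far: [4]
unit clause [-1] forces x1=F; simplify:
  satisfied 1 clause(s); 2 remain; assigned so far: [1, 4]

Answer: 2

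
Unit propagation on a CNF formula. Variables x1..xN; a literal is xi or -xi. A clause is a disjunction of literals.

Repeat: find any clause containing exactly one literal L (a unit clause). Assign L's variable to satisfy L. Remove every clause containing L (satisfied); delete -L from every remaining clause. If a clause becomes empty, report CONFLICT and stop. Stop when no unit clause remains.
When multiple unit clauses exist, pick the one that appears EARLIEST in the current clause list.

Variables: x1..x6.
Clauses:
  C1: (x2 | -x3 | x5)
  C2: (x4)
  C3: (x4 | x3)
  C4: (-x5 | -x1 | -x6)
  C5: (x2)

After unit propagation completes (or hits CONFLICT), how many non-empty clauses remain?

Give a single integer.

unit clause [4] forces x4=T; simplify:
  satisfied 2 clause(s); 3 remain; assigned so far: [4]
unit clause [2] forces x2=T; simplify:
  satisfied 2 clause(s); 1 remain; assigned so far: [2, 4]

Answer: 1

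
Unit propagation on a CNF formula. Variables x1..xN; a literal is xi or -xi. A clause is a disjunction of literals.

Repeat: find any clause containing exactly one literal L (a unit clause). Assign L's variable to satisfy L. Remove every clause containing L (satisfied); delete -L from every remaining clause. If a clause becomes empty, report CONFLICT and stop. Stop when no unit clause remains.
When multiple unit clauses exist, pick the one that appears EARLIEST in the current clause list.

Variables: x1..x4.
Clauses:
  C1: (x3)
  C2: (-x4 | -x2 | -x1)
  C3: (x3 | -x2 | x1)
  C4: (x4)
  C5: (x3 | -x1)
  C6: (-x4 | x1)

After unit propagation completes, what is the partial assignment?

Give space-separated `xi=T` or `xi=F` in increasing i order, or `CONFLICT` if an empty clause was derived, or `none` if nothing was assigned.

Answer: x1=T x2=F x3=T x4=T

Derivation:
unit clause [3] forces x3=T; simplify:
  satisfied 3 clause(s); 3 remain; assigned so far: [3]
unit clause [4] forces x4=T; simplify:
  drop -4 from [-4, -2, -1] -> [-2, -1]
  drop -4 from [-4, 1] -> [1]
  satisfied 1 clause(s); 2 remain; assigned so far: [3, 4]
unit clause [1] forces x1=T; simplify:
  drop -1 from [-2, -1] -> [-2]
  satisfied 1 clause(s); 1 remain; assigned so far: [1, 3, 4]
unit clause [-2] forces x2=F; simplify:
  satisfied 1 clause(s); 0 remain; assigned so far: [1, 2, 3, 4]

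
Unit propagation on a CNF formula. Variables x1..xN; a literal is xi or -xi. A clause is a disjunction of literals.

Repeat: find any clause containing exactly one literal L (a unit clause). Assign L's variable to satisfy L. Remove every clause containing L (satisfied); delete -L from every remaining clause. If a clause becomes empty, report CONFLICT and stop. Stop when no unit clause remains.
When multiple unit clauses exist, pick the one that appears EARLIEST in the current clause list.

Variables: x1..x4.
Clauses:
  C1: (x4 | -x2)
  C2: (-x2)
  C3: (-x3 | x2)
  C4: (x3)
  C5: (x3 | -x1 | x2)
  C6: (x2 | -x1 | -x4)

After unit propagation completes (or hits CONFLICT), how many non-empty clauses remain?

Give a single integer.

Answer: 2

Derivation:
unit clause [-2] forces x2=F; simplify:
  drop 2 from [-3, 2] -> [-3]
  drop 2 from [3, -1, 2] -> [3, -1]
  drop 2 from [2, -1, -4] -> [-1, -4]
  satisfied 2 clause(s); 4 remain; assigned so far: [2]
unit clause [-3] forces x3=F; simplify:
  drop 3 from [3] -> [] (empty!)
  drop 3 from [3, -1] -> [-1]
  satisfied 1 clause(s); 3 remain; assigned so far: [2, 3]
CONFLICT (empty clause)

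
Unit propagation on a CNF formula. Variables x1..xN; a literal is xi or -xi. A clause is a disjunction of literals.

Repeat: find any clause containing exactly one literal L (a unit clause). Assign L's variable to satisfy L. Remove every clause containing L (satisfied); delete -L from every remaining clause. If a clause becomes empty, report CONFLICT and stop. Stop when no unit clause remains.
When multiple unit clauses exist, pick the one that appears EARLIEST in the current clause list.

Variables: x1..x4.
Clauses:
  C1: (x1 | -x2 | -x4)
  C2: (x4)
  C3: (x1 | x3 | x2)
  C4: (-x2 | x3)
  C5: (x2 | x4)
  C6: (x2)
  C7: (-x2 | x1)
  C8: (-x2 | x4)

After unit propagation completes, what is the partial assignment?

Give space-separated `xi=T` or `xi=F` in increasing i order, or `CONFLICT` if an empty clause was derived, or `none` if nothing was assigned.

unit clause [4] forces x4=T; simplify:
  drop -4 from [1, -2, -4] -> [1, -2]
  satisfied 3 clause(s); 5 remain; assigned so far: [4]
unit clause [2] forces x2=T; simplify:
  drop -2 from [1, -2] -> [1]
  drop -2 from [-2, 3] -> [3]
  drop -2 from [-2, 1] -> [1]
  satisfied 2 clause(s); 3 remain; assigned so far: [2, 4]
unit clause [1] forces x1=T; simplify:
  satisfied 2 clause(s); 1 remain; assigned so far: [1, 2, 4]
unit clause [3] forces x3=T; simplify:
  satisfied 1 clause(s); 0 remain; assigned so far: [1, 2, 3, 4]

Answer: x1=T x2=T x3=T x4=T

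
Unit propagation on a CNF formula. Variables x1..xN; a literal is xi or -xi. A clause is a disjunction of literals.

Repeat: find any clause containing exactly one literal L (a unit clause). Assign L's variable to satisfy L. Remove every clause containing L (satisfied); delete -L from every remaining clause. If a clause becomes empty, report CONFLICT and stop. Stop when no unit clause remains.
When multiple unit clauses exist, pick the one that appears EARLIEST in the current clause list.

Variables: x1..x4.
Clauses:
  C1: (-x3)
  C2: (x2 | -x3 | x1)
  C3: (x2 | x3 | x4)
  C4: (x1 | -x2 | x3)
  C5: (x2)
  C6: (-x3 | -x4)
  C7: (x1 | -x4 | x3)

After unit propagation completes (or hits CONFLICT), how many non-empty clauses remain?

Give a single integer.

unit clause [-3] forces x3=F; simplify:
  drop 3 from [2, 3, 4] -> [2, 4]
  drop 3 from [1, -2, 3] -> [1, -2]
  drop 3 from [1, -4, 3] -> [1, -4]
  satisfied 3 clause(s); 4 remain; assigned so far: [3]
unit clause [2] forces x2=T; simplify:
  drop -2 from [1, -2] -> [1]
  satisfied 2 clause(s); 2 remain; assigned so far: [2, 3]
unit clause [1] forces x1=T; simplify:
  satisfied 2 clause(s); 0 remain; assigned so far: [1, 2, 3]

Answer: 0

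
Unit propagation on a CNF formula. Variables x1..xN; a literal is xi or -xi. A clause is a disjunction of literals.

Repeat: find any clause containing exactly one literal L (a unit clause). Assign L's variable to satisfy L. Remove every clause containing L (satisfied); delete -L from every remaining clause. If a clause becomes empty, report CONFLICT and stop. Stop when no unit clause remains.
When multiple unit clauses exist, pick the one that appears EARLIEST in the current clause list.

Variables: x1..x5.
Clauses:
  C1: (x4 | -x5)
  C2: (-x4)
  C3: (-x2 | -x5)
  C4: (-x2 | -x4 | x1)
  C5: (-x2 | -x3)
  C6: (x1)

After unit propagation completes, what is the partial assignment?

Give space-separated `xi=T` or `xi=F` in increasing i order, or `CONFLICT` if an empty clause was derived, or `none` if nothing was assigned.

unit clause [-4] forces x4=F; simplify:
  drop 4 from [4, -5] -> [-5]
  satisfied 2 clause(s); 4 remain; assigned so far: [4]
unit clause [-5] forces x5=F; simplify:
  satisfied 2 clause(s); 2 remain; assigned so far: [4, 5]
unit clause [1] forces x1=T; simplify:
  satisfied 1 clause(s); 1 remain; assigned so far: [1, 4, 5]

Answer: x1=T x4=F x5=F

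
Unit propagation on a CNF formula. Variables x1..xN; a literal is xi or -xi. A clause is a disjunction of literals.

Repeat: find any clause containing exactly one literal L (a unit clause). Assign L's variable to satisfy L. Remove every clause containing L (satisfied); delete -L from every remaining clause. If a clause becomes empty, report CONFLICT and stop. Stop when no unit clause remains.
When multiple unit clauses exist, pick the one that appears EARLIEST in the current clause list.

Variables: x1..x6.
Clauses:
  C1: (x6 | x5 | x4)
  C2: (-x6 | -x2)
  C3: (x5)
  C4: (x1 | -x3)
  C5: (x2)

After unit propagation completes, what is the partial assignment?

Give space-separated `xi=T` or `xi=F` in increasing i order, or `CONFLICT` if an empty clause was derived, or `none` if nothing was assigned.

Answer: x2=T x5=T x6=F

Derivation:
unit clause [5] forces x5=T; simplify:
  satisfied 2 clause(s); 3 remain; assigned so far: [5]
unit clause [2] forces x2=T; simplify:
  drop -2 from [-6, -2] -> [-6]
  satisfied 1 clause(s); 2 remain; assigned so far: [2, 5]
unit clause [-6] forces x6=F; simplify:
  satisfied 1 clause(s); 1 remain; assigned so far: [2, 5, 6]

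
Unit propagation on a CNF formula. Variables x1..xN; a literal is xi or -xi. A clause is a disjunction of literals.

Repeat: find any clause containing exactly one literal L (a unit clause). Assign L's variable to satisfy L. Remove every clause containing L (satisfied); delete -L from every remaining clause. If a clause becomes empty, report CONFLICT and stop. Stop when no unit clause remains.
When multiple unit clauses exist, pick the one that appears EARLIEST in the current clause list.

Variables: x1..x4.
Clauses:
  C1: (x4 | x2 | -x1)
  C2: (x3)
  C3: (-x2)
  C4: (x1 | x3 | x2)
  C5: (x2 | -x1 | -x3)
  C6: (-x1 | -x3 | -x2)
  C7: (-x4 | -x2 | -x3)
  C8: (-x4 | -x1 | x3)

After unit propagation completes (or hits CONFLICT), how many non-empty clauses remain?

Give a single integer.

Answer: 0

Derivation:
unit clause [3] forces x3=T; simplify:
  drop -3 from [2, -1, -3] -> [2, -1]
  drop -3 from [-1, -3, -2] -> [-1, -2]
  drop -3 from [-4, -2, -3] -> [-4, -2]
  satisfied 3 clause(s); 5 remain; assigned so far: [3]
unit clause [-2] forces x2=F; simplify:
  drop 2 from [4, 2, -1] -> [4, -1]
  drop 2 from [2, -1] -> [-1]
  satisfied 3 clause(s); 2 remain; assigned so far: [2, 3]
unit clause [-1] forces x1=F; simplify:
  satisfied 2 clause(s); 0 remain; assigned so far: [1, 2, 3]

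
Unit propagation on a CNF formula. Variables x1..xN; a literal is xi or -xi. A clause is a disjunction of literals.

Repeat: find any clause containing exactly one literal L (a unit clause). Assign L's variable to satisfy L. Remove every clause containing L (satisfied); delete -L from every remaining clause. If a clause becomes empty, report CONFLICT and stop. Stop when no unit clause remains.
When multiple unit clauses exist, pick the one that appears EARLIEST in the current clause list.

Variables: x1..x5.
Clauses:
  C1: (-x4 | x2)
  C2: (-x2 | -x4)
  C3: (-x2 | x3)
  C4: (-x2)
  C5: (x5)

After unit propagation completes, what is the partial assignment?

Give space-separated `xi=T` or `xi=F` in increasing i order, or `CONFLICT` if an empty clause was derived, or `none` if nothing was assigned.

unit clause [-2] forces x2=F; simplify:
  drop 2 from [-4, 2] -> [-4]
  satisfied 3 clause(s); 2 remain; assigned so far: [2]
unit clause [-4] forces x4=F; simplify:
  satisfied 1 clause(s); 1 remain; assigned so far: [2, 4]
unit clause [5] forces x5=T; simplify:
  satisfied 1 clause(s); 0 remain; assigned so far: [2, 4, 5]

Answer: x2=F x4=F x5=T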